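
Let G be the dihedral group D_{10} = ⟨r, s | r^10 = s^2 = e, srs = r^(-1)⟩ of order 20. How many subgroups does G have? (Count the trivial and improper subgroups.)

22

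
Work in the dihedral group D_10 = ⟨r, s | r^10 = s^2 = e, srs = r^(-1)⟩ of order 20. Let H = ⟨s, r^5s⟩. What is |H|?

4

|⟨s⟩| = 2 and |⟨r^5s⟩| = 2, so |H| is a multiple of lcm(2, 2) = 2 and divides |G| = 20.
Closing under the operation: H = {e, r^5, s, r^5s}, so |H| = 4.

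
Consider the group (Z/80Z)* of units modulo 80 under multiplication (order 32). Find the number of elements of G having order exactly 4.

Enumerating element orders in G gives 24 elements of order 4.

24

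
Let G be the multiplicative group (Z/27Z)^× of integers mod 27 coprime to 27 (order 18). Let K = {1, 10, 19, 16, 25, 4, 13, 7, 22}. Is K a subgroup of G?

Yes

|K| = 9 divides |G| = 18, consistent with Lagrange.
K contains the identity, every element's inverse is in K, and K is closed under ·: it is a subgroup.
In fact K = ⟨4⟩.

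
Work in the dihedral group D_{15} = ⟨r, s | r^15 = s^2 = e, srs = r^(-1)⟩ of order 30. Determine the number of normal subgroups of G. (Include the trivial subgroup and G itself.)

5

G has 28 subgroups. Checking conjugation-invariance by order — order 1: 1/1 normal; order 2: 0/15 normal; order 3: 1/1 normal; order 5: 1/1 normal; order 6: 0/5 normal; order 10: 0/3 normal; order 15: 1/1 normal; order 30: 1/1 normal.
Total normal subgroups: 5.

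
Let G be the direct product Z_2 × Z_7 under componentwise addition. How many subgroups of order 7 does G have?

1

|G| = 14 and 7 | 14, so subgroups of order 7 are possible by Lagrange.
The subgroups of order 7 are: {(0,0), (0,1), (0,2), (0,3), (0,4), (0,5), (0,6)}.
So G has 1 subgroup of order 7.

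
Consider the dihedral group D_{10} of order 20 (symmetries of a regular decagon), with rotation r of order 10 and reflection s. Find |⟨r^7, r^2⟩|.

10

|⟨r^7⟩| = 10 and |⟨r^2⟩| = 5, so |H| is a multiple of lcm(10, 5) = 10 and divides |G| = 20.
Closing under the operation: H = {e, r, r^2, r^3, r^4, r^5, r^6, r^7, r^8, r^9}, so |H| = 10.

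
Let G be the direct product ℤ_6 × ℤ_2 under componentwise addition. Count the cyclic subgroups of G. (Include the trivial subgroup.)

8

Group the elements of G by the cyclic subgroup they generate; each cyclic subgroup of order d accounts for φ(d) elements.
Cyclic subgroups by order — order 1: 1; order 2: 3; order 3: 1; order 6: 3.
Total: 8.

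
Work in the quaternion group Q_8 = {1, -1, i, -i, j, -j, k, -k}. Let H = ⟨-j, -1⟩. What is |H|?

4

|⟨-j⟩| = 4 and |⟨-1⟩| = 2, so |H| is a multiple of lcm(4, 2) = 4 and divides |G| = 8.
Closing under the operation: H = {1, -1, j, -j}, so |H| = 4.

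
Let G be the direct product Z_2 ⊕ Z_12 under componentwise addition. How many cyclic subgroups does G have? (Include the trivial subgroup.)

12

Group the elements of G by the cyclic subgroup they generate; each cyclic subgroup of order d accounts for φ(d) elements.
Cyclic subgroups by order — order 1: 1; order 2: 3; order 3: 1; order 4: 2; order 6: 3; order 12: 2.
Total: 12.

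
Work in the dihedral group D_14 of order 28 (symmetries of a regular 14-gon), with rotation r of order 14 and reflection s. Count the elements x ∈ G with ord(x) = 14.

The elements of order 14 are: r, r^3, r^5, r^9, r^11, r^13.
That's 6.

6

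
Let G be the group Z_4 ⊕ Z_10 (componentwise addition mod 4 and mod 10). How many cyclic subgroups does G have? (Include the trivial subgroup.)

Group the elements of G by the cyclic subgroup they generate; each cyclic subgroup of order d accounts for φ(d) elements.
Cyclic subgroups by order — order 1: 1; order 2: 3; order 4: 2; order 5: 1; order 10: 3; order 20: 2.
Total: 12.

12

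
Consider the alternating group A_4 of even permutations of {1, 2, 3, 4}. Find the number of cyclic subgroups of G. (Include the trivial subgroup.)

8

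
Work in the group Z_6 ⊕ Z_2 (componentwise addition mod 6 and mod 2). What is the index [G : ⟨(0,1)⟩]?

6

|⟨(0,1)⟩| = 2 and |G| = 12.
By Lagrange, [G : H] = |G|/|H| = 12/2 = 6.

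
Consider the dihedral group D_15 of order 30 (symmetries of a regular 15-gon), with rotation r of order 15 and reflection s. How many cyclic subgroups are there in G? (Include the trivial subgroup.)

19

Each element a generates a cyclic subgroup ⟨a⟩; distinct elements may generate the same one (a cyclic group of order d has φ(d) generators).
Cyclic subgroups by order — order 1: 1; order 2: 15; order 3: 1; order 5: 1; order 15: 1.
Total: 19.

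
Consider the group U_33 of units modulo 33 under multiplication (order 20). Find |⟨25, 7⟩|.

10

|⟨25⟩| = 5 and |⟨7⟩| = 10, so |H| is a multiple of lcm(5, 10) = 10 and divides |G| = 20.
Closing under the operation: H = {1, 4, 7, 10, 13, 16, 19, 25, 28, 31}, so |H| = 10.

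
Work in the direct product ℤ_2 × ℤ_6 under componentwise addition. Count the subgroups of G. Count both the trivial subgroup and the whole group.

10

|G| = 12, so by Lagrange every subgroup order divides 12. Divisors: 1, 2, 3, 4, 6, 12.
Subgroups by order — order 1: 1; order 2: 3; order 3: 1; order 4: 1; order 6: 3; order 12: 1.
Total: 1 + 3 + 1 + 1 + 3 + 1 = 10.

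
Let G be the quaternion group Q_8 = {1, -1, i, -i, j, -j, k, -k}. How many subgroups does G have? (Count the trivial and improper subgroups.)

|G| = 8, so by Lagrange every subgroup order divides 8. Divisors: 1, 2, 4, 8.
Subgroups by order — order 1: 1; order 2: 1; order 4: 3; order 8: 1.
Total: 1 + 1 + 3 + 1 = 6.

6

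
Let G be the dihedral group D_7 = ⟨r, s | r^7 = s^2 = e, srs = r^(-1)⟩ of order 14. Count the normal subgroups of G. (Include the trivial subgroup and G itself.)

G has 10 subgroups. Checking conjugation-invariance by order — order 1: 1/1 normal; order 2: 0/7 normal; order 7: 1/1 normal; order 14: 1/1 normal.
Total normal subgroups: 3.

3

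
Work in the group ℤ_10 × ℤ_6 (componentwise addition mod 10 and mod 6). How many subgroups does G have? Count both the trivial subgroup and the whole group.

20

|G| = 60, so by Lagrange every subgroup order divides 60. Divisors: 1, 2, 3, 4, 5, 6, 10, 12, 15, 20, 30, 60.
Subgroups by order — order 1: 1; order 2: 3; order 3: 1; order 4: 1; order 5: 1; order 6: 3; order 10: 3; order 12: 1; order 15: 1; order 20: 1; order 30: 3; order 60: 1.
Total: 1 + 3 + 1 + 1 + 1 + 3 + 3 + 1 + 1 + 1 + 3 + 1 = 20.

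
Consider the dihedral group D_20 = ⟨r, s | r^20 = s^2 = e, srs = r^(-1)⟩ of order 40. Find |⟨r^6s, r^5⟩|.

8

|⟨r^6s⟩| = 2 and |⟨r^5⟩| = 4, so |H| is a multiple of lcm(2, 4) = 4 and divides |G| = 40.
Closing under the operation: H = {e, r^5, r^10, r^15, rs, r^6s, r^11s, r^16s}, so |H| = 8.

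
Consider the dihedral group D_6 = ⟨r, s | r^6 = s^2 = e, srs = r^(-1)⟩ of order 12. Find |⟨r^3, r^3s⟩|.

|⟨r^3⟩| = 2 and |⟨r^3s⟩| = 2, so |H| is a multiple of lcm(2, 2) = 2 and divides |G| = 12.
Closing under the operation: H = {e, r^3, s, r^3s}, so |H| = 4.

4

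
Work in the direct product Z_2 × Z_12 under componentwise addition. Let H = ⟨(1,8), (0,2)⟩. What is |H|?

|⟨(1,8)⟩| = 6 and |⟨(0,2)⟩| = 6, so |H| is a multiple of lcm(6, 6) = 6 and divides |G| = 24.
Closing under the operation: H = {(0,0), (0,2), (0,4), (0,6), (0,8), (0,10), (1,0), (1,2), (1,4), (1,6), (1,8), (1,10)}, so |H| = 12.

12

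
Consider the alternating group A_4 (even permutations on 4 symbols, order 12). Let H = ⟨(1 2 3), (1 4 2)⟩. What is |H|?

|⟨(1 2 3)⟩| = 3 and |⟨(1 4 2)⟩| = 3, so |H| is a multiple of lcm(3, 3) = 3 and divides |G| = 12.
Closing {(1 2 3), (1 4 2)} under the group operation gives all of G, so |H| = 12.

12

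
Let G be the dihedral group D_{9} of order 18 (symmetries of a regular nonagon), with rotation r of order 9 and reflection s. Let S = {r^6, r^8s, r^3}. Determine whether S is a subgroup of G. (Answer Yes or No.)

The identity e ∉ S, so S is not a subgroup.

No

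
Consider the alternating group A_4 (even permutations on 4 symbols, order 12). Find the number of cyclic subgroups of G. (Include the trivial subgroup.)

Each element a generates a cyclic subgroup ⟨a⟩; distinct elements may generate the same one (a cyclic group of order d has φ(d) generators).
Cyclic subgroups by order — order 1: 1; order 2: 3; order 3: 4.
Total: 8.

8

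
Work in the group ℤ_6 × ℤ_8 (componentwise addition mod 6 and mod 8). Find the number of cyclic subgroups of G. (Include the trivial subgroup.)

16

Each element a generates a cyclic subgroup ⟨a⟩; distinct elements may generate the same one (a cyclic group of order d has φ(d) generators).
Cyclic subgroups by order — order 1: 1; order 2: 3; order 3: 1; order 4: 2; order 6: 3; order 8: 2; order 12: 2; order 24: 2.
Total: 16.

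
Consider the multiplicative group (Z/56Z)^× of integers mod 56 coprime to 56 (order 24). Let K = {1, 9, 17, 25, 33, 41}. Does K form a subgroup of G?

|K| = 6 divides |G| = 24, consistent with Lagrange.
K contains the identity, every element's inverse is in K, and K is closed under ·: it is a subgroup.
In fact K = ⟨17⟩.

Yes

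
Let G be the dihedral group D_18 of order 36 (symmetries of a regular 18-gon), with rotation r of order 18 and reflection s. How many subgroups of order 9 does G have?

1

|G| = 36 and 9 | 36, so subgroups of order 9 are possible by Lagrange.
The subgroups of order 9 are: {e, r^2, r^4, r^6, r^8, r^10, r^12, r^14, r^16}.
So G has 1 subgroup of order 9.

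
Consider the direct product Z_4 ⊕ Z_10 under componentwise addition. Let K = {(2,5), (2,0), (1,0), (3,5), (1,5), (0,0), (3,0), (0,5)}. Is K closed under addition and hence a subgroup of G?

|K| = 8 divides |G| = 40, consistent with Lagrange.
K contains the identity, every element's inverse is in K, and K is closed under +: it is a subgroup.

Yes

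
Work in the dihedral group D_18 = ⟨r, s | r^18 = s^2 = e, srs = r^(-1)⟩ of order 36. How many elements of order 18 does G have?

The elements of order 18 are: r, r^5, r^7, r^11, r^13, r^17.
That's 6.

6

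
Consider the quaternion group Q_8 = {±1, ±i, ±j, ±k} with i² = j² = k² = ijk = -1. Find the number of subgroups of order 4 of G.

3

|G| = 8 and 4 | 8, so subgroups of order 4 are possible by Lagrange.
The subgroups of order 4 are: {1, -1, i, -i}; {1, -1, j, -j}; {1, -1, k, -k}.
So G has 3 subgroups of order 4.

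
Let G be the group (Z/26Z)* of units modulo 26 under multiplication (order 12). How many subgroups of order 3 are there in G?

|G| = 12 and 3 | 12, so subgroups of order 3 are possible by Lagrange.
The subgroups of order 3 are: {1, 3, 9}.
So G has 1 subgroup of order 3.

1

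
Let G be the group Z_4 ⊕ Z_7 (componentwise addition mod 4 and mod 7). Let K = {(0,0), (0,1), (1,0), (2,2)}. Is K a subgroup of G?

No

(1,0) ∈ K but its inverse (3,0) ∉ K, so K is not a subgroup.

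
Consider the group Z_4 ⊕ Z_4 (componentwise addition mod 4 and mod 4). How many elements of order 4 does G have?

12

An element (a,b) has order lcm(ord(a), ord(b)); count pairs with lcm equal to 4.
Enumerating gives 12 such elements.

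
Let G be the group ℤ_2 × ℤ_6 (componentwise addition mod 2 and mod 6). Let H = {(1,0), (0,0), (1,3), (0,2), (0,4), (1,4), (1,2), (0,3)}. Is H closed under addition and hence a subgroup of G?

No

|H| = 8 does not divide |G| = 12, so by Lagrange H is not a subgroup.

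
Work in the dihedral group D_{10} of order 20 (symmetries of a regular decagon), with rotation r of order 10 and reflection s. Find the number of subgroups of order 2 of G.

|G| = 20 and 2 | 20, so subgroups of order 2 are possible by Lagrange.
The subgroups of order 2 are: {e, r^2s}; {e, r^3s}; {e, r^4s}; {e, r^5}; … (11 in all).
So G has 11 subgroups of order 2.

11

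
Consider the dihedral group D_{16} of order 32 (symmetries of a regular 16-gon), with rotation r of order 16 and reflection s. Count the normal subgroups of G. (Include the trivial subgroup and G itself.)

G has 36 subgroups. Checking conjugation-invariance by order — order 1: 1/1 normal; order 2: 1/17 normal; order 4: 1/9 normal; order 8: 1/5 normal; order 16: 3/3 normal; order 32: 1/1 normal.
Total normal subgroups: 8.

8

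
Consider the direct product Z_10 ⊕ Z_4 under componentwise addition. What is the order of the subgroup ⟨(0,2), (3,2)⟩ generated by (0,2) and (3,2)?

20

|⟨(0,2)⟩| = 2 and |⟨(3,2)⟩| = 10, so |H| is a multiple of lcm(2, 10) = 10 and divides |G| = 40.
Closing under the operation: H = {(0,0), (0,2), (1,0), (1,2), (2,0), (2,2), (3,0), (3,2), (4,0), (4,2), (5,0), (5,2), (6,0), (6,2), (7,0), (7,2), (8,0), (8,2), (9,0), (9,2)}, so |H| = 20.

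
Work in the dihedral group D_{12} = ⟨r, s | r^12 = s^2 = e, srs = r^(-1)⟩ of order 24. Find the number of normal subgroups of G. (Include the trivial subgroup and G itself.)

G has 34 subgroups. Checking conjugation-invariance by order — order 1: 1/1 normal; order 2: 1/13 normal; order 3: 1/1 normal; order 4: 1/7 normal; order 6: 1/5 normal; order 8: 0/3 normal; order 12: 3/3 normal; order 24: 1/1 normal.
Total normal subgroups: 9.

9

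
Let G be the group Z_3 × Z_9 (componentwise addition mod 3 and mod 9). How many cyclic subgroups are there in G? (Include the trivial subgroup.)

Each element a generates a cyclic subgroup ⟨a⟩; distinct elements may generate the same one (a cyclic group of order d has φ(d) generators).
Cyclic subgroups by order — order 1: 1; order 3: 4; order 9: 3.
Total: 8.

8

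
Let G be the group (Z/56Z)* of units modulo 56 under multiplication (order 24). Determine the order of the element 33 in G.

Compute successive powers of 33 mod 56: 33, 25, 41, 9, 17, 1; 33^6 ≡ 1 (mod 56).
So |⟨33⟩| = 6.

6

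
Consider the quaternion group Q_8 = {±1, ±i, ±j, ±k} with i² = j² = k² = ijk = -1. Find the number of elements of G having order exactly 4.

6

The elements of order 4 are: i, -i, j, -j, k, -k.
That's 6.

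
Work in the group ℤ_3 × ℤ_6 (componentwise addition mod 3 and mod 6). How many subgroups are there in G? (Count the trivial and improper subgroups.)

12

|G| = 18, so by Lagrange every subgroup order divides 18. Divisors: 1, 2, 3, 6, 9, 18.
Subgroups by order — order 1: 1; order 2: 1; order 3: 4; order 6: 4; order 9: 1; order 18: 1.
Total: 1 + 1 + 4 + 4 + 1 + 1 = 12.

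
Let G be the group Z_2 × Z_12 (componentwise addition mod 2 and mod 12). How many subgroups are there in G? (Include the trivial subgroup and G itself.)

16

|G| = 24, so by Lagrange every subgroup order divides 24. Divisors: 1, 2, 3, 4, 6, 8, 12, 24.
Subgroups by order — order 1: 1; order 2: 3; order 3: 1; order 4: 3; order 6: 3; order 8: 1; order 12: 3; order 24: 1.
Total: 1 + 3 + 1 + 3 + 3 + 1 + 3 + 1 = 16.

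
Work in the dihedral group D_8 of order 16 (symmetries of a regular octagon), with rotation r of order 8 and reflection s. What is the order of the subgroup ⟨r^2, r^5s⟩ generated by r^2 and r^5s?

|⟨r^2⟩| = 4 and |⟨r^5s⟩| = 2, so |H| is a multiple of lcm(4, 2) = 4 and divides |G| = 16.
Closing under the operation: H = {e, r^2, r^4, r^6, rs, r^3s, r^5s, r^7s}, so |H| = 8.

8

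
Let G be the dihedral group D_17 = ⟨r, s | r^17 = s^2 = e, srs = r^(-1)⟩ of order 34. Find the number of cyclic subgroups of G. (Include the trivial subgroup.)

19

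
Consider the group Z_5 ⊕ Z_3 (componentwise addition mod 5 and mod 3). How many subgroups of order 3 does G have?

|G| = 15 and 3 | 15, so subgroups of order 3 are possible by Lagrange.
The subgroups of order 3 are: {(0,0), (0,1), (0,2)}.
So G has 1 subgroup of order 3.

1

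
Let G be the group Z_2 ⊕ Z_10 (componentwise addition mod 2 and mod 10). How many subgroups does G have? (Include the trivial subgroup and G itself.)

10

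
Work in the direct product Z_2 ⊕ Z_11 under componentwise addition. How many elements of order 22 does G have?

10

An element (a,b) has order lcm(ord(a), ord(b)); count pairs with lcm equal to 22.
Enumerating gives 10 such elements.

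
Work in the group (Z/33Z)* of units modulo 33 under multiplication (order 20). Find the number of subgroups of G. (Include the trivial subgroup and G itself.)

10

|G| = 20, so by Lagrange every subgroup order divides 20. Divisors: 1, 2, 4, 5, 10, 20.
Subgroups by order — order 1: 1; order 2: 3; order 4: 1; order 5: 1; order 10: 3; order 20: 1.
Total: 1 + 3 + 1 + 1 + 3 + 1 = 10.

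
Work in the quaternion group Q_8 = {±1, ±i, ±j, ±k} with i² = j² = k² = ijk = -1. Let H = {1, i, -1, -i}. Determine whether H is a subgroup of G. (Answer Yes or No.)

|H| = 4 divides |G| = 8, consistent with Lagrange.
H contains the identity, every element's inverse is in H, and H is closed under ·: it is a subgroup.
In fact H = ⟨-i⟩.

Yes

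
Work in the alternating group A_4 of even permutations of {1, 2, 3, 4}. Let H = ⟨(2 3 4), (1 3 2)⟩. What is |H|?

12

|⟨(2 3 4)⟩| = 3 and |⟨(1 3 2)⟩| = 3, so |H| is a multiple of lcm(3, 3) = 3 and divides |G| = 12.
Closing {(2 3 4), (1 3 2)} under the group operation gives all of G, so |H| = 12.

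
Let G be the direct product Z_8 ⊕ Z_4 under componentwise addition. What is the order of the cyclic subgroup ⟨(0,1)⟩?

The order of (0,1) in Z_8 × Z_4 is lcm(ord(0) in Z_8, ord(1) in Z_4).
ord(0) = 1 and ord(1) = 4, so |⟨(0,1)⟩| = lcm(1, 4) = 4.

4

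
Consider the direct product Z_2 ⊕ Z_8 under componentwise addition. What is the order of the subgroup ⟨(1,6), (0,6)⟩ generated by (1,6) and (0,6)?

8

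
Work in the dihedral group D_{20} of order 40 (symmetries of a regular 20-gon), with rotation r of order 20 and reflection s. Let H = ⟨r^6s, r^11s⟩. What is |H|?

8

|⟨r^6s⟩| = 2 and |⟨r^11s⟩| = 2, so |H| is a multiple of lcm(2, 2) = 2 and divides |G| = 40.
Closing under the operation: H = {e, r^5, r^10, r^15, rs, r^6s, r^11s, r^16s}, so |H| = 8.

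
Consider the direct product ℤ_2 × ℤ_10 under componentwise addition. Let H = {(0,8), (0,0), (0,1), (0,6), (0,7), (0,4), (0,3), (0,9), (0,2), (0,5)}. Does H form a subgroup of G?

Yes

|H| = 10 divides |G| = 20, consistent with Lagrange.
H contains the identity, every element's inverse is in H, and H is closed under +: it is a subgroup.
In fact H = ⟨(0,1)⟩.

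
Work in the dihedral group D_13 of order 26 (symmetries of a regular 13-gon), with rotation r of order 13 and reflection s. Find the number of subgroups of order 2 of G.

|G| = 26 and 2 | 26, so subgroups of order 2 are possible by Lagrange.
The subgroups of order 2 are: {e, r^10s}; {e, r^11s}; {e, r^12s}; {e, r^2s}; … (13 in all).
So G has 13 subgroups of order 2.

13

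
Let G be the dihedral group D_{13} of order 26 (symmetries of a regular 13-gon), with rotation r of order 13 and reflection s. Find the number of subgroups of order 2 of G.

13

|G| = 26 and 2 | 26, so subgroups of order 2 are possible by Lagrange.
The subgroups of order 2 are: {e, r^10s}; {e, r^11s}; {e, r^12s}; {e, r^2s}; … (13 in all).
So G has 13 subgroups of order 2.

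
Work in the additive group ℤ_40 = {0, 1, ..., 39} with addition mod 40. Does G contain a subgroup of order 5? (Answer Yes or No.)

5 | 40. A subgroup of order 5 is {0, 8, 16, 24, 32}.

Yes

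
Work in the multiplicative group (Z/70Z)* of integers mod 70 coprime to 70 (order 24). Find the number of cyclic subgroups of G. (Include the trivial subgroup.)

Group the elements of G by the cyclic subgroup they generate; each cyclic subgroup of order d accounts for φ(d) elements.
Cyclic subgroups by order — order 1: 1; order 2: 3; order 3: 1; order 4: 2; order 6: 3; order 12: 2.
Total: 12.

12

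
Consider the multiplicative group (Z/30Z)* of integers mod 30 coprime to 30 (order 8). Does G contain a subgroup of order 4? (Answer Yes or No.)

4 | 8. A subgroup of order 4 is {1, 11, 19, 29}.

Yes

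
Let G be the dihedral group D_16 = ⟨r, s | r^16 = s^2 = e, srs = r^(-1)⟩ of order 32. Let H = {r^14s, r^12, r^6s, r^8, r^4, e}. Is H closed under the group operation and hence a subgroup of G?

No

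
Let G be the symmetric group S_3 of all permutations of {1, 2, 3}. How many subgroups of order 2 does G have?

3

|G| = 6 and 2 | 6, so subgroups of order 2 are possible by Lagrange.
The subgroups of order 2 are: {e, (1 2)}; {e, (1 3)}; {e, (2 3)}.
So G has 3 subgroups of order 2.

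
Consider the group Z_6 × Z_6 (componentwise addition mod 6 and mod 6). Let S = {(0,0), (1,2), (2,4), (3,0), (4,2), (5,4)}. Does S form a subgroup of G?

Yes

|S| = 6 divides |G| = 36, consistent with Lagrange.
S contains the identity, every element's inverse is in S, and S is closed under +: it is a subgroup.
In fact S = ⟨(1,2)⟩.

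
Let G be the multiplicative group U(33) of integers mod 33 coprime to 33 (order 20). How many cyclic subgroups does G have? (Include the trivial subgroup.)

8

Group the elements of G by the cyclic subgroup they generate; each cyclic subgroup of order d accounts for φ(d) elements.
Cyclic subgroups by order — order 1: 1; order 2: 3; order 5: 1; order 10: 3.
Total: 8.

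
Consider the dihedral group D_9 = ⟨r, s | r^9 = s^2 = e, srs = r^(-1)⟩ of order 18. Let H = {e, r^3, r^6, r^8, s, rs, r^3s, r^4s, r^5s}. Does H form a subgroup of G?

r^8 ∈ H but its inverse r ∉ H, so H is not a subgroup.

No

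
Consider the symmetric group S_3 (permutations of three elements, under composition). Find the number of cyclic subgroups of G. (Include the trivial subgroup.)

5

Group the elements of G by the cyclic subgroup they generate; each cyclic subgroup of order d accounts for φ(d) elements.
Cyclic subgroups by order — order 1: 1; order 2: 3; order 3: 1.
Total: 5.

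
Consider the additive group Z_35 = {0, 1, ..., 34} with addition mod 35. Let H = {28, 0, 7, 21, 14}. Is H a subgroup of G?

Yes

|H| = 5 divides |G| = 35, consistent with Lagrange.
H contains the identity, every element's inverse is in H, and H is closed under +: it is a subgroup.
In fact H = ⟨21⟩.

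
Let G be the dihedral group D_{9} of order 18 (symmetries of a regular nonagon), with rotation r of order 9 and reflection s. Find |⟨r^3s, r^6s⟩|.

6

|⟨r^3s⟩| = 2 and |⟨r^6s⟩| = 2, so |H| is a multiple of lcm(2, 2) = 2 and divides |G| = 18.
Closing under the operation: H = {e, r^3, r^6, s, r^3s, r^6s}, so |H| = 6.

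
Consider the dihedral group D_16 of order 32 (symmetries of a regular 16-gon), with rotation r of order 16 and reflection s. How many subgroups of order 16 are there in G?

|G| = 32 and 16 | 32, so subgroups of order 16 are possible by Lagrange.
The subgroups of order 16 are: {e, r, r^2, r^3, r^4, r^5, r^6, r^7, r^8, r^9, r^10, r^11, r^12, r^13, r^14, r^15}; {e, r^2, r^4, r^6, r^8, r^10, r^12, r^14, s, r^2s, r^4s, r^6s, r^8s, r^10s, r^12s, r^14s}; {e, r^2, r^4, r^6, r^8, r^10, r^12, r^14, rs, r^3s, r^5s, r^7s, r^9s, r^11s, r^13s, r^15s}.
So G has 3 subgroups of order 16.

3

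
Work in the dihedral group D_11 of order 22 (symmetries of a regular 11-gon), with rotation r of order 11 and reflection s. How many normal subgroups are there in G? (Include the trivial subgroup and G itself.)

3

G has 14 subgroups. Checking conjugation-invariance by order — order 1: 1/1 normal; order 2: 0/11 normal; order 11: 1/1 normal; order 22: 1/1 normal.
Total normal subgroups: 3.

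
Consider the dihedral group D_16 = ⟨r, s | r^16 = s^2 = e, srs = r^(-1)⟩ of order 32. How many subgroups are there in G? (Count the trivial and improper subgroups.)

36

|G| = 32, so by Lagrange every subgroup order divides 32. Divisors: 1, 2, 4, 8, 16, 32.
Subgroups by order — order 1: 1; order 2: 17; order 4: 9; order 8: 5; order 16: 3; order 32: 1.
Total: 1 + 17 + 9 + 5 + 3 + 1 = 36.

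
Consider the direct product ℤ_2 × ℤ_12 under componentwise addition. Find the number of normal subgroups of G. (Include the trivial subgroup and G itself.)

G is abelian, so every subgroup is normal.
G has 16 subgroups in total, hence 16 normal subgroups.

16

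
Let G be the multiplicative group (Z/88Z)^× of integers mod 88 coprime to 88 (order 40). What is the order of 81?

Compute successive powers of 81 mod 88: 81, 49, 9, 25, 1; 81^5 ≡ 1 (mod 88).
So |⟨81⟩| = 5.

5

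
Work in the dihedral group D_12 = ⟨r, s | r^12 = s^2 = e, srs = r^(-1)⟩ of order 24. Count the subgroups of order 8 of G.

|G| = 24 and 8 | 24, so subgroups of order 8 are possible by Lagrange.
The subgroups of order 8 are: {e, r^3, r^6, r^9, rs, r^4s, r^7s, r^10s}; {e, r^3, r^6, r^9, r^2s, r^5s, r^8s, r^11s}; {e, r^3, r^6, r^9, s, r^3s, r^6s, r^9s}.
So G has 3 subgroups of order 8.

3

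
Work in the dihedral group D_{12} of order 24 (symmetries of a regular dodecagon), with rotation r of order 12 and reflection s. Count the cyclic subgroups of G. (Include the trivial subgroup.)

A cyclic subgroup of order d is generated by each of its φ(d) elements of order d, so the cyclic subgroups of order d number (#elements of order d)/φ(d).
Cyclic subgroups by order — order 1: 1; order 2: 13; order 3: 1; order 4: 1; order 6: 1; order 12: 1.
Total: 18.

18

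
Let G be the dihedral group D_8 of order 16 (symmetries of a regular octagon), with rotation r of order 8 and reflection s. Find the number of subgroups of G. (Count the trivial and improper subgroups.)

19

|G| = 16, so by Lagrange every subgroup order divides 16. Divisors: 1, 2, 4, 8, 16.
Subgroups by order — order 1: 1; order 2: 9; order 4: 5; order 8: 3; order 16: 1.
Total: 1 + 9 + 5 + 3 + 1 = 19.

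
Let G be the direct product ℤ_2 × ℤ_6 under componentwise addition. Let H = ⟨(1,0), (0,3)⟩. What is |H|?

4

|⟨(1,0)⟩| = 2 and |⟨(0,3)⟩| = 2, so |H| is a multiple of lcm(2, 2) = 2 and divides |G| = 12.
Closing under the operation: H = {(0,0), (0,3), (1,0), (1,3)}, so |H| = 4.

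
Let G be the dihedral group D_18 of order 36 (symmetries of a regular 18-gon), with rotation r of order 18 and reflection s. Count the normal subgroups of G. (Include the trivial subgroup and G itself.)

G has 45 subgroups. Checking conjugation-invariance by order — order 1: 1/1 normal; order 2: 1/19 normal; order 3: 1/1 normal; order 4: 0/9 normal; order 6: 1/7 normal; order 9: 1/1 normal; order 12: 0/3 normal; order 18: 3/3 normal; order 36: 1/1 normal.
Total normal subgroups: 9.

9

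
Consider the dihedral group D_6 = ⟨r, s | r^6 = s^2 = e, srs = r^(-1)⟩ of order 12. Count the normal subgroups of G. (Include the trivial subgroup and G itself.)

7

G has 16 subgroups. Checking conjugation-invariance by order — order 1: 1/1 normal; order 2: 1/7 normal; order 3: 1/1 normal; order 4: 0/3 normal; order 6: 3/3 normal; order 12: 1/1 normal.
Total normal subgroups: 7.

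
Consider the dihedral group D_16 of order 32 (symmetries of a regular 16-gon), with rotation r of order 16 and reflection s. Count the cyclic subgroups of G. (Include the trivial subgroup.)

Each element a generates a cyclic subgroup ⟨a⟩; distinct elements may generate the same one (a cyclic group of order d has φ(d) generators).
Cyclic subgroups by order — order 1: 1; order 2: 17; order 4: 1; order 8: 1; order 16: 1.
Total: 21.

21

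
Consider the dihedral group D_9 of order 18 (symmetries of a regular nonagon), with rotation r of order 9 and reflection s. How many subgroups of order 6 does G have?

|G| = 18 and 6 | 18, so subgroups of order 6 are possible by Lagrange.
The subgroups of order 6 are: {e, r^3, r^6, r^2s, r^5s, r^8s}; {e, r^3, r^6, s, r^3s, r^6s}; {e, r^3, r^6, rs, r^4s, r^7s}.
So G has 3 subgroups of order 6.

3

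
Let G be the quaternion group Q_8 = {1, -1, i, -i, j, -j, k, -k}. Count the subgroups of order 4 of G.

|G| = 8 and 4 | 8, so subgroups of order 4 are possible by Lagrange.
The subgroups of order 4 are: {1, -1, i, -i}; {1, -1, j, -j}; {1, -1, k, -k}.
So G has 3 subgroups of order 4.

3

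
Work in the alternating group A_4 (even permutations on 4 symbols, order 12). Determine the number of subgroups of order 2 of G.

|G| = 12 and 2 | 12, so subgroups of order 2 are possible by Lagrange.
The subgroups of order 2 are: {e, (1 2)(3 4)}; {e, (1 3)(2 4)}; {e, (1 4)(2 3)}.
So G has 3 subgroups of order 2.

3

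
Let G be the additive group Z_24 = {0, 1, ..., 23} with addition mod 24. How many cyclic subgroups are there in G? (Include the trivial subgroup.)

8

A cyclic subgroup of order d is generated by each of its φ(d) elements of order d, so the cyclic subgroups of order d number (#elements of order d)/φ(d).
Cyclic subgroups by order — order 1: 1; order 2: 1; order 3: 1; order 4: 1; order 6: 1; order 8: 1; order 12: 1; order 24: 1.
Total: 8.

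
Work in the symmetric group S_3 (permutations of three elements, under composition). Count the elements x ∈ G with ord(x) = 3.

2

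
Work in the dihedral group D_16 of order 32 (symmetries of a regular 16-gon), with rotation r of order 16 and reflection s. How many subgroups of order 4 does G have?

9

|G| = 32 and 4 | 32, so subgroups of order 4 are possible by Lagrange.
The subgroups of order 4 are: {e, r^8, r^2s, r^10s}; {e, r^8, r^3s, r^11s}; {e, r^4, r^8, r^12}; {e, r^8, r^4s, r^12s}; … (9 in all).
So G has 9 subgroups of order 4.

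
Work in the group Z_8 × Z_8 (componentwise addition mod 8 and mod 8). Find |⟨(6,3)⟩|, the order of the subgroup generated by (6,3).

8

The order of (6,3) in Z_8 × Z_8 is lcm(ord(6) in Z_8, ord(3) in Z_8).
ord(6) = 4 and ord(3) = 8, so |⟨(6,3)⟩| = lcm(4, 8) = 8.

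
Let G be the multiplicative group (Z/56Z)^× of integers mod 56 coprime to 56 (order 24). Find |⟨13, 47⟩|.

12

|⟨13⟩| = 2 and |⟨47⟩| = 6, so |H| is a multiple of lcm(2, 6) = 6 and divides |G| = 24.
Closing under the operation: H = {1, 5, 9, 11, 13, 25, 31, 43, 45, 47, 51, 55}, so |H| = 12.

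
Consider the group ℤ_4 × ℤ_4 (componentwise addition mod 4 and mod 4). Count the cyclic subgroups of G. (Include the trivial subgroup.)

Each element a generates a cyclic subgroup ⟨a⟩; distinct elements may generate the same one (a cyclic group of order d has φ(d) generators).
Cyclic subgroups by order — order 1: 1; order 2: 3; order 4: 6.
Total: 10.

10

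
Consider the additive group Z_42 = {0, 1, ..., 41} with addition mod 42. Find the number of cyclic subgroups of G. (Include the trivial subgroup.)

8

A cyclic subgroup of order d is generated by each of its φ(d) elements of order d, so the cyclic subgroups of order d number (#elements of order d)/φ(d).
Cyclic subgroups by order — order 1: 1; order 2: 1; order 3: 1; order 6: 1; order 7: 1; order 14: 1; order 21: 1; order 42: 1.
Total: 8.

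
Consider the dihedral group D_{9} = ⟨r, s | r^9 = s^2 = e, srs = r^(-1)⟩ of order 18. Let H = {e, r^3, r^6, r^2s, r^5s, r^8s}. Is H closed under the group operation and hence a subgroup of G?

|H| = 6 divides |G| = 18, consistent with Lagrange.
H contains the identity, every element's inverse is in H, and H is closed under ·: it is a subgroup.

Yes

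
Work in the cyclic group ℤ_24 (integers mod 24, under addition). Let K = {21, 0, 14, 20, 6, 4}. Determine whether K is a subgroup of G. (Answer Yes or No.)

6 ∈ K but its inverse 18 ∉ K, so K is not a subgroup.

No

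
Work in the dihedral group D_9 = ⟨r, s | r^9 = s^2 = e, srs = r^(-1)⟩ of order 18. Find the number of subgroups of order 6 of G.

|G| = 18 and 6 | 18, so subgroups of order 6 are possible by Lagrange.
The subgroups of order 6 are: {e, r^3, r^6, r^2s, r^5s, r^8s}; {e, r^3, r^6, s, r^3s, r^6s}; {e, r^3, r^6, rs, r^4s, r^7s}.
So G has 3 subgroups of order 6.

3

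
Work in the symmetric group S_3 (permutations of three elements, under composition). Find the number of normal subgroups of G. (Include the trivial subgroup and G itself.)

G has 6 subgroups. Checking conjugation-invariance by order — order 1: 1/1 normal; order 2: 0/3 normal; order 3: 1/1 normal; order 6: 1/1 normal.
Total normal subgroups: 3.

3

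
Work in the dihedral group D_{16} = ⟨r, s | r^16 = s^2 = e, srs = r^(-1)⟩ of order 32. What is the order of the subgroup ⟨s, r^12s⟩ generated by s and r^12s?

|⟨s⟩| = 2 and |⟨r^12s⟩| = 2, so |H| is a multiple of lcm(2, 2) = 2 and divides |G| = 32.
Closing under the operation: H = {e, r^4, r^8, r^12, s, r^4s, r^8s, r^12s}, so |H| = 8.

8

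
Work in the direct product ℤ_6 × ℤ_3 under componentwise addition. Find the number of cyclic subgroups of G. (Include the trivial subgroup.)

10

A cyclic subgroup of order d is generated by each of its φ(d) elements of order d, so the cyclic subgroups of order d number (#elements of order d)/φ(d).
Cyclic subgroups by order — order 1: 1; order 2: 1; order 3: 4; order 6: 4.
Total: 10.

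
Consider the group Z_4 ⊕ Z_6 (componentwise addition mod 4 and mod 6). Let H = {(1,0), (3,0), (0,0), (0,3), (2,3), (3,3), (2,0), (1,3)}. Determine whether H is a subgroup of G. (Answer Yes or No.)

Yes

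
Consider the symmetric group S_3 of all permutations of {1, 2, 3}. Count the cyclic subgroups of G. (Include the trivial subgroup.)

5

Each element a generates a cyclic subgroup ⟨a⟩; distinct elements may generate the same one (a cyclic group of order d has φ(d) generators).
Cyclic subgroups by order — order 1: 1; order 2: 3; order 3: 1.
Total: 5.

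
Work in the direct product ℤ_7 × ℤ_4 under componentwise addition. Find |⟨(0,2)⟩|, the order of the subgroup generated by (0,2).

The order of (0,2) in Z_7 × Z_4 is lcm(ord(0) in Z_7, ord(2) in Z_4).
ord(0) = 1 and ord(2) = 2, so |⟨(0,2)⟩| = lcm(1, 2) = 2.

2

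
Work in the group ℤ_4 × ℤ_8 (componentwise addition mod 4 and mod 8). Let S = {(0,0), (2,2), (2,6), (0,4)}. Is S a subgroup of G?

Yes

|S| = 4 divides |G| = 32, consistent with Lagrange.
S contains the identity, every element's inverse is in S, and S is closed under +: it is a subgroup.
In fact S = ⟨(2,6)⟩.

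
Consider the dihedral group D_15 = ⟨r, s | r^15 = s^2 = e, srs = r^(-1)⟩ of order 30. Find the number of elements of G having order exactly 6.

No element of G has order 6 (even though 6 | 30).

0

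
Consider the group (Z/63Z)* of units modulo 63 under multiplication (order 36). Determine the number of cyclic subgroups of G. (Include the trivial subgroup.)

20

A cyclic subgroup of order d is generated by each of its φ(d) elements of order d, so the cyclic subgroups of order d number (#elements of order d)/φ(d).
Cyclic subgroups by order — order 1: 1; order 2: 3; order 3: 4; order 6: 12.
Total: 20.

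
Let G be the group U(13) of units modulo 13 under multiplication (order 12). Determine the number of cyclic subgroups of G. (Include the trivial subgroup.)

6

Group the elements of G by the cyclic subgroup they generate; each cyclic subgroup of order d accounts for φ(d) elements.
Cyclic subgroups by order — order 1: 1; order 2: 1; order 3: 1; order 4: 1; order 6: 1; order 12: 1.
Total: 6.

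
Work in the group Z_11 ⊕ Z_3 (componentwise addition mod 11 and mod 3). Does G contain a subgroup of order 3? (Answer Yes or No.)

3 | 33. A subgroup of order 3 is {(0,0), (0,1), (0,2)}.

Yes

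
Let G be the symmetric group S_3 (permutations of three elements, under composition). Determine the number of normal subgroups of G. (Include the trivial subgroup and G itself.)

3

G has 6 subgroups. Checking conjugation-invariance by order — order 1: 1/1 normal; order 2: 0/3 normal; order 3: 1/1 normal; order 6: 1/1 normal.
Total normal subgroups: 3.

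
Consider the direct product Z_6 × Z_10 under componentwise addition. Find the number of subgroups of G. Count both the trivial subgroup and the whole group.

|G| = 60, so by Lagrange every subgroup order divides 60. Divisors: 1, 2, 3, 4, 5, 6, 10, 12, 15, 20, 30, 60.
Subgroups by order — order 1: 1; order 2: 3; order 3: 1; order 4: 1; order 5: 1; order 6: 3; order 10: 3; order 12: 1; order 15: 1; order 20: 1; order 30: 3; order 60: 1.
Total: 1 + 3 + 1 + 1 + 1 + 3 + 3 + 1 + 1 + 1 + 3 + 1 = 20.

20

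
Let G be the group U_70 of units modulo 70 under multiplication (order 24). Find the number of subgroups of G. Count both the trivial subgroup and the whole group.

16

|G| = 24, so by Lagrange every subgroup order divides 24. Divisors: 1, 2, 3, 4, 6, 8, 12, 24.
Subgroups by order — order 1: 1; order 2: 3; order 3: 1; order 4: 3; order 6: 3; order 8: 1; order 12: 3; order 24: 1.
Total: 1 + 3 + 1 + 3 + 3 + 1 + 3 + 1 = 16.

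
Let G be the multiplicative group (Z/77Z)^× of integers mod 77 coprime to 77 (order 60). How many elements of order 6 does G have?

The elements of order 6 are: 10, 12, 32, 45, 54, 65.
That's 6.

6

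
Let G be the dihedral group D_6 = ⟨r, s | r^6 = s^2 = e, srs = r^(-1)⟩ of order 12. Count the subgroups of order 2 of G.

7

|G| = 12 and 2 | 12, so subgroups of order 2 are possible by Lagrange.
The subgroups of order 2 are: {e, r^2s}; {e, r^3}; {e, r^3s}; {e, r^4s}; … (7 in all).
So G has 7 subgroups of order 2.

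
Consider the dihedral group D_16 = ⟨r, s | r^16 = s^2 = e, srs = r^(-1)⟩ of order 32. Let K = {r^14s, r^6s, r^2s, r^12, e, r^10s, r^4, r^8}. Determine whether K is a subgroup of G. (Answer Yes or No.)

|K| = 8 divides |G| = 32, consistent with Lagrange.
K contains the identity, every element's inverse is in K, and K is closed under ·: it is a subgroup.

Yes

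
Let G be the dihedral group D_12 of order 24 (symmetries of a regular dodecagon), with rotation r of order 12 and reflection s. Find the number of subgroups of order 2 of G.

13

|G| = 24 and 2 | 24, so subgroups of order 2 are possible by Lagrange.
The subgroups of order 2 are: {e, r^10s}; {e, r^11s}; {e, r^2s}; {e, r^3s}; … (13 in all).
So G has 13 subgroups of order 2.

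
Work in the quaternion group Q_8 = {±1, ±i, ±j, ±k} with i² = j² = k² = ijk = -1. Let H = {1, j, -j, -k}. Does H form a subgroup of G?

No

-k ∈ H but its inverse k ∉ H, so H is not a subgroup.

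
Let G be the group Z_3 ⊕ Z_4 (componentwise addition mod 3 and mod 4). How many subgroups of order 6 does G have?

|G| = 12 and 6 | 12, so subgroups of order 6 are possible by Lagrange.
The subgroups of order 6 are: {(0,0), (0,2), (1,0), (1,2), (2,0), (2,2)}.
So G has 1 subgroup of order 6.

1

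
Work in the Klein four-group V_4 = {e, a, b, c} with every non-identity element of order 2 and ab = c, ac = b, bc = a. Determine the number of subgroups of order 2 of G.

3

|G| = 4 and 2 | 4, so subgroups of order 2 are possible by Lagrange.
The subgroups of order 2 are: {e, a}; {e, b}; {e, c}.
So G has 3 subgroups of order 2.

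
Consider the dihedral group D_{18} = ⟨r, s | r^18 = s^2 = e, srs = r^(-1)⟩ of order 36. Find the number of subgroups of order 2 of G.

19

|G| = 36 and 2 | 36, so subgroups of order 2 are possible by Lagrange.
The subgroups of order 2 are: {e, r^10s}; {e, r^11s}; {e, r^12s}; {e, r^13s}; … (19 in all).
So G has 19 subgroups of order 2.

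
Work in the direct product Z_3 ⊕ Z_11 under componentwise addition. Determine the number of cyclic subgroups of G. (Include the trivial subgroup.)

4

Group the elements of G by the cyclic subgroup they generate; each cyclic subgroup of order d accounts for φ(d) elements.
Cyclic subgroups by order — order 1: 1; order 3: 1; order 11: 1; order 33: 1.
Total: 4.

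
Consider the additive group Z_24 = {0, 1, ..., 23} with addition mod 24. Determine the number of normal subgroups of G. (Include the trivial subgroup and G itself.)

8

G is abelian, so every subgroup is normal.
G has 8 subgroups in total, hence 8 normal subgroups.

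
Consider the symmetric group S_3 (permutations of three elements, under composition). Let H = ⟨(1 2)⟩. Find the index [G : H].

3

|⟨(1 2)⟩| = 2 and |G| = 6.
By Lagrange, [G : H] = |G|/|H| = 6/2 = 3.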